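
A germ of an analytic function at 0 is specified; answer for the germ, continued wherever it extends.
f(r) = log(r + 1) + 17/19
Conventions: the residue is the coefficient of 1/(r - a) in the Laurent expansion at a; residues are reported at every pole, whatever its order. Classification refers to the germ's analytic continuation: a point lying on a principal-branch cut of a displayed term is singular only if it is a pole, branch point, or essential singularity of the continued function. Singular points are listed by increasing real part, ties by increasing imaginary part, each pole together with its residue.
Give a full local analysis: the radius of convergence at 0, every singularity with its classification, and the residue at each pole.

Branch term (1)*log(1 - r/(-1)): its argument vanishes at r = -1, a logarithmic branch point, modulus 1.
The radius of convergence is the smallest modulus among the singular points: 1.

Radius of convergence at 0: 1.
At -1: a logarithmic branch point.


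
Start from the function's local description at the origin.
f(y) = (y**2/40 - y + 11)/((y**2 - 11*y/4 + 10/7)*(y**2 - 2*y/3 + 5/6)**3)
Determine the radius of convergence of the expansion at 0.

Denominator factor (y**2 - 2*y/3 + 5/6)^3: discriminant -26/9, complex-conjugate roots (1/3) + ((1/6)*sqrt(26))*i and (1/3) - ((1/6)*sqrt(26))*i; poles of order 3, moduli (1/6)*sqrt(30) and (1/6)*sqrt(30).
Denominator factor (y**2 - 11*y/4 + 10/7): discriminant 207/112, real irrational roots 11/8 + (3/56)*sqrt(161) and 11/8 - (3/56)*sqrt(161); poles of order 1, moduli 11/8 + (3/56)*sqrt(161) and 11/8 - (3/56)*sqrt(161).
The radius of convergence is the smallest modulus among the singular points: 11/8 - (3/56)*sqrt(161).

The radius of convergence is 11/8 - (3/56)*sqrt(161).


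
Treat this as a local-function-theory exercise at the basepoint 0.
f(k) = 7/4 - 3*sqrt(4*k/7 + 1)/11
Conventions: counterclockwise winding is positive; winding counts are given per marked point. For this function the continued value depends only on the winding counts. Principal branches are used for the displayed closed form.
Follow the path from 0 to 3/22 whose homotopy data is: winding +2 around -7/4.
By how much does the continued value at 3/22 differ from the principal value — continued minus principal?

Continued minus principal equals 0.

The rational part is single-valued and drops out of the difference; each branch term changes only by its own monodromy.
(-3/11)*sqrt(1 - k/(-7/4)): winding +2 is even, the square root returns to the same sheet, contribution 0.
Summing the contributions at k = 3/22 gives 0.


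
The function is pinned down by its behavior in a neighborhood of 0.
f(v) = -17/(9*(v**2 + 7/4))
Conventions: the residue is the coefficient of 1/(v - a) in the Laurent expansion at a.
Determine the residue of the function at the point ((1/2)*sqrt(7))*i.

The residue is ((17/63)*sqrt(7))*i.

The factor v**2 + 7/4 splits as (v - a)(v - a') with a = ((1/2)*sqrt(7))*i, a' = -((1/2)*sqrt(7))*i. At the order-1 pole a set g(v) = (v - a)*f(v) = [-17/9] / (v - a').
Simple pole: residue = g(a) at a = ((1/2)*sqrt(7))*i, which is ((17/63)*sqrt(7))*i.


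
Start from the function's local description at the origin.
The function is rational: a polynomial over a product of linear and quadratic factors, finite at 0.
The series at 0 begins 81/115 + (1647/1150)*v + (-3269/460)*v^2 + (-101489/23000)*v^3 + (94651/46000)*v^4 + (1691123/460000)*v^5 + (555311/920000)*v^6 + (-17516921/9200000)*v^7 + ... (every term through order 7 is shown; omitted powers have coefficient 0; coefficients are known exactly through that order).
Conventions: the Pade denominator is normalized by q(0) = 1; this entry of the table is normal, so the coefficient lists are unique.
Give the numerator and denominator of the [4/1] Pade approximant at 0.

Taylor coefficients needed (read off): a_0 = 81/115, a_1 = 1647/1150, a_2 = -3269/460, a_3 = -101489/23000, a_4 = 94651/46000, a_5 = 1691123/460000.
Write the denominator as Q(v) = 1 + q1*v. Requiring Q*f - P = O(v^6) with deg P <= 4 kills the coefficients of v^5..v^5 in Q*f:
  v^5: a_5 + q1*a_4 = 0, i.e. 1691123/460000 + (94651/46000)*q1 = 0.
Solving this linear system: q1 = -1691123/946510.
The numerator is Q*f truncated at degree 4: P0 = a_0 = 81/115; P1 = a_1 + q1*a_0 = 9454617/54424325; P2 = a_2 + q1*a_1 = -2630158139/272121625; P3 = a_3 + q1*a_2 = 2254421262/272121625; P4 = a_4 + q1*a_3 = 13526527572/1360608125.

The Pade approximant has numerator coefficients [81/115, 9454617/54424325, -2630158139/272121625, 2254421262/272121625, 13526527572/1360608125]; denominator coefficients [1, -1691123/946510].


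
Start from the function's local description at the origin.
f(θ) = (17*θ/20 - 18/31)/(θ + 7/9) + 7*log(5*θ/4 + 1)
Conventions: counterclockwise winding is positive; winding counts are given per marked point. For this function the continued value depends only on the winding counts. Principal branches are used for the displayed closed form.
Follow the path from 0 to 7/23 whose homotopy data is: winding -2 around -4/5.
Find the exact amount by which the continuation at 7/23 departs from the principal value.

Continued minus principal equals -(28)*pi*i.

The rational part is single-valued and drops out of the difference; each branch term changes only by its own monodromy.
(7)*log(1 - θ/(-4/5)): each positive loop around -4/5 adds 2*pi*i to the log, so winding -2 contributes (7)*(-2)*2*pi*i = -(28)*pi*i.
Summing the contributions at θ = 7/23 gives -(28)*pi*i.


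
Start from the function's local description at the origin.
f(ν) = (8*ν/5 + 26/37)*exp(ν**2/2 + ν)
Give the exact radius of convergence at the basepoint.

The radius of convergence is infinite.

The factor exp(ν**2/2 + ν) is entire and contributes no finite singular point.
The polynomial part has no poles.
No finite singular points: the Taylor series at 0 converges everywhere.


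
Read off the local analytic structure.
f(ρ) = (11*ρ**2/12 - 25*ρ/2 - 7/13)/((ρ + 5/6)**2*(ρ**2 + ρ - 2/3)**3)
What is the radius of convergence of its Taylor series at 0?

Denominator factor (ρ + 5/6)^2: pole of order 2 at -5/6, modulus 5/6.
Denominator factor (ρ**2 + ρ - 2/3)^3: discriminant 11/3, real irrational roots -1/2 + (1/6)*sqrt(33) and -1/2 - (1/6)*sqrt(33); poles of order 3, moduli -1/2 + (1/6)*sqrt(33) and 1/2 + (1/6)*sqrt(33).
The radius of convergence is the smallest modulus among the singular points: -1/2 + (1/6)*sqrt(33).

The radius of convergence is -1/2 + (1/6)*sqrt(33).


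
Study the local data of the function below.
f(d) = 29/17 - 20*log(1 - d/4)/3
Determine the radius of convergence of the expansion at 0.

The radius of convergence is 4.

Branch term (-20/3)*log(1 - d/(4)): its argument vanishes at d = 4, a logarithmic branch point, modulus 4.
The radius of convergence is the smallest modulus among the singular points: 4.


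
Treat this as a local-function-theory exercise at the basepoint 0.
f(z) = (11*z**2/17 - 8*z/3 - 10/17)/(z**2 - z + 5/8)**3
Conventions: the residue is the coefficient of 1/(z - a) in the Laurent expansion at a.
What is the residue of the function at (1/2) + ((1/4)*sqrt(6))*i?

The residue is ((685/459)*sqrt(6))*i.

The factor z**2 - z + 5/8 splits as (z - a)(z - a') with a = (1/2) + ((1/4)*sqrt(6))*i, a' = (1/2) - ((1/4)*sqrt(6))*i. At the order-3 pole a set g(z) = (z - a)^3*f(z) = [11*z**2/17 - 8*z/3 - 10/17] / (z - a')^3.
Order-3 pole: residue = g''(a)/2; g''((1/2) + ((1/4)*sqrt(6))*i) = ((1370/459)*sqrt(6))*i, so the residue is ((685/459)*sqrt(6))*i.


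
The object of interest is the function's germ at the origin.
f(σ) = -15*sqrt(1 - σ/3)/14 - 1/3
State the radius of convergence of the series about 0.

The radius of convergence is 3.

Branch term (-15/14)*sqrt(1 - σ/(3)): its argument vanishes at σ = 3, a square-root branch point, modulus 3.
The radius of convergence is the smallest modulus among the singular points: 3.


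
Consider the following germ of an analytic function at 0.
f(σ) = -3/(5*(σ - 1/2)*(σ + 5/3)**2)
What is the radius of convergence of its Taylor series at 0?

The radius of convergence is 1/2.

Denominator factor (σ - 1/2): pole of order 1 at 1/2, modulus 1/2.
Denominator factor (σ + 5/3)^2: pole of order 2 at -5/3, modulus 5/3.
The radius of convergence is the smallest modulus among the singular points: 1/2.


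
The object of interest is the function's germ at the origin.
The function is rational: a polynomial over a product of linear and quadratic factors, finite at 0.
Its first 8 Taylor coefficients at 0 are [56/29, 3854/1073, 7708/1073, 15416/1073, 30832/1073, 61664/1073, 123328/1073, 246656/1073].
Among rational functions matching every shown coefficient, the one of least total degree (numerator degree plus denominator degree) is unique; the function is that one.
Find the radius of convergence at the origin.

The radius of convergence is 1/2.

No rational of total degree below 2 reproduces all 8 coefficients; solving the [1/1] Pade equations on them gives f(μ) = (5*μ/37 - 28/29)/(μ - 1/2), whose expansion matches every shown term.
Denominator factor (μ - 1/2): pole of order 1 at 1/2, modulus 1/2.
The radius of convergence is the smallest modulus among the singular points: 1/2.


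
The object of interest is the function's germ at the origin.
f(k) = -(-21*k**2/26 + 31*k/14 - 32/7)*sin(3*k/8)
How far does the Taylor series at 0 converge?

The radius of convergence is infinite.

The factor -sin(3*k/8) is entire and contributes no finite singular point.
The polynomial part has no poles.
No finite singular points: the Taylor series at 0 converges everywhere.


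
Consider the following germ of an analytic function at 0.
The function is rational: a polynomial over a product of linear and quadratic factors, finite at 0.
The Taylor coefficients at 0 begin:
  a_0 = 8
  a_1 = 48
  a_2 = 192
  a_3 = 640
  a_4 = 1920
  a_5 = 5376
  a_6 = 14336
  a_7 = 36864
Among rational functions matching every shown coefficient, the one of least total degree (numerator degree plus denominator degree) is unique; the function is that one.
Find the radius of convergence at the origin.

No rational of total degree below 3 reproduces all 8 coefficients; solving the [0/3] Pade equations on them gives f(d) = -1/(d - 1/2)**3, whose expansion matches every shown term.
Denominator factor (d - 1/2)^3: pole of order 3 at 1/2, modulus 1/2.
The radius of convergence is the smallest modulus among the singular points: 1/2.

The radius of convergence is 1/2.


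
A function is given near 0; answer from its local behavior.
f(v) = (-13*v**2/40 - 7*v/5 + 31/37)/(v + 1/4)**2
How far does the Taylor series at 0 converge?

Denominator factor (v + 1/4)^2: pole of order 2 at -1/4, modulus 1/4.
The radius of convergence is the smallest modulus among the singular points: 1/4.

The radius of convergence is 1/4.


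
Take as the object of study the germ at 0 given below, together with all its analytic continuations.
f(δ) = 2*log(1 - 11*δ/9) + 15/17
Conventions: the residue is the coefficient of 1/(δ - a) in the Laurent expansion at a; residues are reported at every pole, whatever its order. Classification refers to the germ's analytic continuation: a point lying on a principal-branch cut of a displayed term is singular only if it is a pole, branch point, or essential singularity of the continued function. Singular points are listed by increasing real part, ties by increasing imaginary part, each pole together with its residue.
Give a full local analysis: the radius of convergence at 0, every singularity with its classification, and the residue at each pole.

Branch term (2)*log(1 - δ/(9/11)): its argument vanishes at δ = 9/11, a logarithmic branch point, modulus 9/11.
The radius of convergence is the smallest modulus among the singular points: 9/11.

Radius of convergence at 0: 9/11.
At 9/11: a logarithmic branch point.


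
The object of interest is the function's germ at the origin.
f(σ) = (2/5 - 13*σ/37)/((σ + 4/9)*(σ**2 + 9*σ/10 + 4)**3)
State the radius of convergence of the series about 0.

The radius of convergence is 4/9.

Denominator factor (σ + 4/9): pole of order 1 at -4/9, modulus 4/9.
Denominator factor (σ**2 + 9*σ/10 + 4)^3: discriminant -1519/100, complex-conjugate roots (-9/20) + ((7/20)*sqrt(31))*i and (-9/20) - ((7/20)*sqrt(31))*i; poles of order 3, moduli 2 and 2.
The radius of convergence is the smallest modulus among the singular points: 4/9.


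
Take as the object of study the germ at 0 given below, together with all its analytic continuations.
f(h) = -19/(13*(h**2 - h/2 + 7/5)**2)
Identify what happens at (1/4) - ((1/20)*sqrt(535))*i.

The point is a pole of order 2.

The denominator factor h**2 - h/2 + 7/5 vanishes at (1/4) - ((1/20)*sqrt(535))*i and appears to the power 2; the numerator there equals -19/13, nonzero, and no other factor vanishes.
Hence a pole whose order is the multiplicity, 2.


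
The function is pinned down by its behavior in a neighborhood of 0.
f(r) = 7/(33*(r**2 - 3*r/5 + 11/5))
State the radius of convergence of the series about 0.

The radius of convergence is (1/5)*sqrt(55).

Denominator factor (r**2 - 3*r/5 + 11/5): discriminant -211/25, complex-conjugate roots (3/10) + ((1/10)*sqrt(211))*i and (3/10) - ((1/10)*sqrt(211))*i; poles of order 1, moduli (1/5)*sqrt(55) and (1/5)*sqrt(55).
The radius of convergence is the smallest modulus among the singular points: (1/5)*sqrt(55).


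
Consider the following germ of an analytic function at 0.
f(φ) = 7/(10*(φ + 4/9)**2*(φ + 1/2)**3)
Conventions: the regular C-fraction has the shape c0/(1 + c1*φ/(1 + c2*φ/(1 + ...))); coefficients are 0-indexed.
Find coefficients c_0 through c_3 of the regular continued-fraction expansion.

Taylor coefficients (expand at 0): a_0 = 567/20, a_1 = -11907/40, a_2 = 600453/320, a_3 = -589113/64.
c0 = a_0 = 567/20. Peel one level at a time: if S = 1 + c*φ/S' with S'(0) = 1, then c is the φ-coefficient of S and S' = c*φ/(S - 1).
S_1 = c0/f = 1 + (21/2)*φ + (705/16)*φ^2 + ...; c1 = 21/2.
S_2 = c1*φ/(S_1 - 1) = 1 + (-235/56)*φ + (82907/9408)*φ^2 + ...; c2 = -235/56.
S_3 = c2*φ/(S_2 - 1) = 1 + (82907/39480)*φ + ...; c3 = 82907/39480.

The regular C-fraction coefficients are [567/20, 21/2, -235/56, 82907/39480].


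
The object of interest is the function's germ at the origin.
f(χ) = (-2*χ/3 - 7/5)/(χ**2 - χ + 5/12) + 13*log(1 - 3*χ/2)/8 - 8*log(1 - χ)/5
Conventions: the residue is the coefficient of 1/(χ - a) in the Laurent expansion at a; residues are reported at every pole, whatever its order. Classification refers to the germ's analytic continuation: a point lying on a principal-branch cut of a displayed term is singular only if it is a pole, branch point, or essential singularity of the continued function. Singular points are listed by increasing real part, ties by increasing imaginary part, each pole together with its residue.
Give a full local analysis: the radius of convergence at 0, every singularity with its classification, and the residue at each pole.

Radius of convergence at 0: (1/6)*sqrt(15).
At (1/2) - ((1/6)*sqrt(6))*i: a pole of order 1; residue (-1/3) - ((13/15)*sqrt(6))*i.
At (1/2) + ((1/6)*sqrt(6))*i: a pole of order 1; residue (-1/3) + ((13/15)*sqrt(6))*i.
At 2/3: a logarithmic branch point.
At 1: a logarithmic branch point.

Denominator factor (χ**2 - χ + 5/12): discriminant -2/3, complex-conjugate roots (1/2) + ((1/6)*sqrt(6))*i and (1/2) - ((1/6)*sqrt(6))*i; poles of order 1, moduli (1/6)*sqrt(15) and (1/6)*sqrt(15).
Branch term (13/8)*log(1 - χ/(2/3)): its argument vanishes at χ = 2/3, a logarithmic branch point, modulus 2/3.
Branch term (-8/5)*log(1 - χ/(1)): its argument vanishes at χ = 1, a logarithmic branch point, modulus 1.
The radius of convergence is the smallest modulus among the singular points: (1/6)*sqrt(15).
The branch terms are analytic at (1/2) - ((1/6)*sqrt(6))*i and contribute nothing to the residue; only the rational part matters.
The factor χ**2 - χ + 5/12 splits as (χ - a)(χ - a') with a = (1/2) - ((1/6)*sqrt(6))*i, a' = (1/2) + ((1/6)*sqrt(6))*i. At the order-1 pole a set g(χ) = (χ - a)*(rational part) = [-2*χ/3 - 7/5] / (χ - a').
Simple pole: residue = g(a) at a = (1/2) - ((1/6)*sqrt(6))*i, which is (-1/3) - ((13/15)*sqrt(6))*i.
The branch terms are analytic at (1/2) + ((1/6)*sqrt(6))*i and contribute nothing to the residue; only the rational part matters.
The factor χ**2 - χ + 5/12 splits as (χ - a)(χ - a') with a = (1/2) + ((1/6)*sqrt(6))*i, a' = (1/2) - ((1/6)*sqrt(6))*i. At the order-1 pole a set g(χ) = (χ - a)*(rational part) = [-2*χ/3 - 7/5] / (χ - a').
Simple pole: residue = g(a) at a = (1/2) + ((1/6)*sqrt(6))*i, which is (-1/3) + ((13/15)*sqrt(6))*i.
List the singular points by increasing real part (a conjugate pair: the negative imaginary part first).


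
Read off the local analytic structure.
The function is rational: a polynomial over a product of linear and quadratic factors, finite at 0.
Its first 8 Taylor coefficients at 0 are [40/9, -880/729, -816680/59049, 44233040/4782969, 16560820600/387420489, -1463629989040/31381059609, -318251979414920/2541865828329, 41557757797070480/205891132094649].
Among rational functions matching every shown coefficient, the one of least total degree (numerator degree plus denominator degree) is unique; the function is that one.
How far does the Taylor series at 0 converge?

The radius of convergence is (1/10)*sqrt(30).

No rational of total degree below 4 reproduces all 8 coefficients; solving the [0/4] Pade equations on them gives f(τ) = -12/((τ**2 + τ/9 + 3/10)*(τ**2 + 8*τ/9 - 9)), whose expansion matches every shown term.
Denominator factor (τ**2 + τ/9 + 3/10): discriminant -481/405, complex-conjugate roots (-1/18) + ((1/90)*sqrt(2405))*i and (-1/18) - ((1/90)*sqrt(2405))*i; poles of order 1, moduli (1/10)*sqrt(30) and (1/10)*sqrt(30).
Denominator factor (τ**2 + 8*τ/9 - 9): discriminant 2980/81, real irrational roots -4/9 + (1/9)*sqrt(745) and -4/9 - (1/9)*sqrt(745); poles of order 1, moduli -4/9 + (1/9)*sqrt(745) and 4/9 + (1/9)*sqrt(745).
The radius of convergence is the smallest modulus among the singular points: (1/10)*sqrt(30).


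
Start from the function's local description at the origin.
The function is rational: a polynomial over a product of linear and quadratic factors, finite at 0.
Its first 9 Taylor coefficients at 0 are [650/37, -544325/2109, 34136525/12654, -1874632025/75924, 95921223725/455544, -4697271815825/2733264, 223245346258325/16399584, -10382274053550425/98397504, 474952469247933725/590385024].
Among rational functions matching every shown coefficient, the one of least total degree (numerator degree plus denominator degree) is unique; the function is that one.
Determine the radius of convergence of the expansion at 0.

The radius of convergence is 3/4 - (1/20)*sqrt(145).

No rational of total degree below 7 reproduces all 9 coefficients; solving the [1/6] Pade equations on them gives f(h) = (39/37 - h/38)/((h**2 - h/2 + 3/2)*(h**2 + 3*h/2 + 1/5)**2), whose expansion matches every shown term.
Denominator factor (h**2 - h/2 + 3/2): discriminant -23/4, complex-conjugate roots (1/4) + ((1/4)*sqrt(23))*i and (1/4) - ((1/4)*sqrt(23))*i; poles of order 1, moduli (1/2)*sqrt(6) and (1/2)*sqrt(6).
Denominator factor (h**2 + 3*h/2 + 1/5)^2: discriminant 29/20, real irrational roots -3/4 + (1/20)*sqrt(145) and -3/4 - (1/20)*sqrt(145); poles of order 2, moduli 3/4 - (1/20)*sqrt(145) and 3/4 + (1/20)*sqrt(145).
The radius of convergence is the smallest modulus among the singular points: 3/4 - (1/20)*sqrt(145).


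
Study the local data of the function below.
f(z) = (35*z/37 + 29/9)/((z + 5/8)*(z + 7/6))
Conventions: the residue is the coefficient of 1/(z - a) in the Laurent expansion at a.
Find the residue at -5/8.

At the order-1 pole -5/8 set g(z) = (z - (-5/8))*f(z) = (35*z/37 + 29/9)/(z + 7/6).
Simple pole: residue = g(a) at a = -5/8, which is 7009/1443.

The residue is 7009/1443.


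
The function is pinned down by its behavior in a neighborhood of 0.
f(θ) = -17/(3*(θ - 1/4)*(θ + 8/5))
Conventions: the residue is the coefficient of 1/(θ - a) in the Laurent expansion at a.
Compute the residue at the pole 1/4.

The residue is -340/111.

At the order-1 pole 1/4 set g(θ) = (θ - (1/4))*f(θ) = -17/(3*(θ + 8/5)).
Simple pole: residue = g(a) at a = 1/4, which is -340/111.


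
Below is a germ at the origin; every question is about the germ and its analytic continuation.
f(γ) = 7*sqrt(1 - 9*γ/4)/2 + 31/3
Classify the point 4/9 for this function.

The point is an algebraic (square-root) branch point.

The term (7/2)*sqrt(1 - γ/(4/9)) has argument 1 - 4/9/(4/9) = 0 at 4/9: a square-root (algebraic, two-sheeted) branch point; the remaining terms are analytic or single-valued there.


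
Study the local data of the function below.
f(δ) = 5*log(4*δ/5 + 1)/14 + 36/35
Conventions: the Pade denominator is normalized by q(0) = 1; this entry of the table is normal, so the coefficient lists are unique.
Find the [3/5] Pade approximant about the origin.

The Pade approximant has numerator coefficients [36/35, 12199219/6799835, 459353183/475988450, 552520333/3569913375]; denominator coefficients [1, 1139601/777124, 4365579/6799835, 2577586/33999175, -36336/33999175, 7248/121425625].

Taylor coefficients needed (expand at 0): a_0 = 36/35, a_1 = 2/7, a_2 = -4/35, a_3 = 32/525, a_4 = -32/875, a_5 = 512/21875, a_6 = -1024/65625, a_7 = 8192/765625, a_8 = -4096/546875.
Write the denominator as Q(δ) = 1 + q1*δ + q2*δ^2 + q3*δ^3 + q4*δ^4 + q5*δ^5. Requiring Q*f - P = O(δ^9) with deg P <= 3 kills the coefficients of δ^4..δ^8 in Q*f:
  δ^4: a_4 + q1*a_3 + q2*a_2 + q3*a_1 + q4*a_0 = 0, i.e. -32/875 + (32/525)*q1 + (-4/35)*q2 + (2/7)*q3 + (36/35)*q4 = 0.
  δ^5: a_5 + q1*a_4 + q2*a_3 + q3*a_2 + q4*a_1 + q5*a_0 = 0, i.e. 512/21875 + (-32/875)*q1 + (32/525)*q2 + (-4/35)*q3 + (2/7)*q4 + (36/35)*q5 = 0.
  δ^6: a_6 + q1*a_5 + q2*a_4 + q3*a_3 + q4*a_2 + q5*a_1 = 0, i.e. -1024/65625 + (512/21875)*q1 + (-32/875)*q2 + (32/525)*q3 + (-4/35)*q4 + (2/7)*q5 = 0.
  δ^7: a_7 + q1*a_6 + q2*a_5 + q3*a_4 + q4*a_3 + q5*a_2 = 0, i.e. 8192/765625 + (-1024/65625)*q1 + (512/21875)*q2 + (-32/875)*q3 + (32/525)*q4 + (-4/35)*q5 = 0.
  δ^8: a_8 + q1*a_7 + q2*a_6 + q3*a_5 + q4*a_4 + q5*a_3 = 0, i.e. -4096/546875 + (8192/765625)*q1 + (-1024/65625)*q2 + (512/21875)*q3 + (-32/875)*q4 + (32/525)*q5 = 0.
Solving this linear system: q1 = 1139601/777124, q2 = 4365579/6799835, q3 = 2577586/33999175, q4 = -36336/33999175, q5 = 7248/121425625.
The numerator is Q*f truncated at degree 3: P0 = a_0 = 36/35; P1 = a_1 + q1*a_0 = 12199219/6799835; P2 = a_2 + q1*a_1 + q2*a_0 = 459353183/475988450; P3 = a_3 + q1*a_2 + q2*a_1 + q3*a_0 = 552520333/3569913375.


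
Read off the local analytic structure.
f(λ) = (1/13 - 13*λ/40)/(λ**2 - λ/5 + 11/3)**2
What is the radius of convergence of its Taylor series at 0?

Denominator factor (λ**2 - λ/5 + 11/3)^2: discriminant -1097/75, complex-conjugate roots (1/10) + ((1/30)*sqrt(3291))*i and (1/10) - ((1/30)*sqrt(3291))*i; poles of order 2, moduli (1/3)*sqrt(33) and (1/3)*sqrt(33).
The radius of convergence is the smallest modulus among the singular points: (1/3)*sqrt(33).

The radius of convergence is (1/3)*sqrt(33).


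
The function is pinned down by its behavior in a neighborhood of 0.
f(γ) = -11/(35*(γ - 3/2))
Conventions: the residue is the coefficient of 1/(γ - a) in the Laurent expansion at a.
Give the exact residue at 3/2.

The residue is -11/35.

At the order-1 pole 3/2 set g(γ) = (γ - (3/2))*f(γ) = -11/35.
Simple pole: residue = g(a) at a = 3/2, which is -11/35.


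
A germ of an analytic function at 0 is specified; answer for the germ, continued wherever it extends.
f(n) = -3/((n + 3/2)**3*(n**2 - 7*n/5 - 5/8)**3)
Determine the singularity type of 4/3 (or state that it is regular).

Denominator factors: n**2 - 7*n/5 - 5/8 = -257/360 at n = 4/3; n + 3/2 = 17/6 at n = 4/3 — none vanishes.
So the germ continues analytically to 4/3.

The point is a regular point.


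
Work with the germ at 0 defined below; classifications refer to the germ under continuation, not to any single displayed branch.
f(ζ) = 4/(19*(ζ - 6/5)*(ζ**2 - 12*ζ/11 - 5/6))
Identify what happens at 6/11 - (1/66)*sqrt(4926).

The point is a pole of order 1.

The denominator factor ζ**2 - 12*ζ/11 - 5/6 vanishes at 6/11 - (1/66)*sqrt(4926) and appears to the power 1; the numerator there equals 4/19, nonzero, and no other factor vanishes.
Hence a pole whose order is the multiplicity, 1.


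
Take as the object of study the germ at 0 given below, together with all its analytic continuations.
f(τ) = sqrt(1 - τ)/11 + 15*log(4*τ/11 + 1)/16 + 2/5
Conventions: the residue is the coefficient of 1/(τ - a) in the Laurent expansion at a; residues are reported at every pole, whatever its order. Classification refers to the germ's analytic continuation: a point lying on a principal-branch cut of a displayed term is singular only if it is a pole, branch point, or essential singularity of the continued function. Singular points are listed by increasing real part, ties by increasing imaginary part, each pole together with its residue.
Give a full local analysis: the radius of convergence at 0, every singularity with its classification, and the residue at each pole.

Radius of convergence at 0: 1.
At -11/4: a logarithmic branch point.
At 1: an algebraic (square-root) branch point.

Branch term (15/16)*log(1 - τ/(-11/4)): its argument vanishes at τ = -11/4, a logarithmic branch point, modulus 11/4.
Branch term (1/11)*sqrt(1 - τ/(1)): its argument vanishes at τ = 1, a square-root branch point, modulus 1.
The radius of convergence is the smallest modulus among the singular points: 1.
List the singular points by increasing real part (a conjugate pair: the negative imaginary part first).


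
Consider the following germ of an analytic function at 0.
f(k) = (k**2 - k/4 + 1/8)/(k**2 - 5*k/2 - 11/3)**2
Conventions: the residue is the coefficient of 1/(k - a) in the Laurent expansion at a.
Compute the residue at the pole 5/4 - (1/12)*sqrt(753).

The factor k**2 - 5*k/2 - 11/3 splits as (k - a)(k - a') with a = 5/4 - (1/12)*sqrt(753), a' = 5/4 + (1/12)*sqrt(753). At the order-2 pole a set g(k) = (k - a)^2*f(k) = [k**2 - k/4 + 1/8] / (k - a')^2.
Order-2 pole: residue = g'(a); g'(5/4 - (1/12)*sqrt(753)) = -(185/63001)*sqrt(753), so the residue is -(185/63001)*sqrt(753).

The residue is -(185/63001)*sqrt(753).


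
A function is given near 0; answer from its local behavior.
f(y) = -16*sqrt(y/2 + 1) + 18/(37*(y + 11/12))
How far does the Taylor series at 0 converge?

Denominator factor (y + 11/12): pole of order 1 at -11/12, modulus 11/12.
Branch term (-16)*sqrt(1 - y/(-2)): its argument vanishes at y = -2, a square-root branch point, modulus 2.
The radius of convergence is the smallest modulus among the singular points: 11/12.

The radius of convergence is 11/12.


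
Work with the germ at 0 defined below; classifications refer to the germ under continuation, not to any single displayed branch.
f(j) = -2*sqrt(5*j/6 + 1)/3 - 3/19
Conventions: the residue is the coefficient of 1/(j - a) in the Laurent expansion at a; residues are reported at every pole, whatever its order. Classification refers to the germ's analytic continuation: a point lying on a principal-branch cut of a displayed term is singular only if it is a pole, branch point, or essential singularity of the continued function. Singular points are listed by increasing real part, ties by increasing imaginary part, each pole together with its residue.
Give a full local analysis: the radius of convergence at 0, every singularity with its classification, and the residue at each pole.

Radius of convergence at 0: 6/5.
At -6/5: an algebraic (square-root) branch point.

Branch term (-2/3)*sqrt(1 - j/(-6/5)): its argument vanishes at j = -6/5, a square-root branch point, modulus 6/5.
The radius of convergence is the smallest modulus among the singular points: 6/5.


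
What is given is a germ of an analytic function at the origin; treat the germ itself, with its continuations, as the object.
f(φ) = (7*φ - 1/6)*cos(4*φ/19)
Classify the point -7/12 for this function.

There is no denominator, hence no pole anywhere.
The factor cos(4*φ/19) is entire.
So the germ continues analytically to -7/12.

The point is a regular point.


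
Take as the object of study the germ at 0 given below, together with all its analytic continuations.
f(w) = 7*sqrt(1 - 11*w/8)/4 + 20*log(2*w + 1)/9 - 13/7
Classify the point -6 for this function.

There is no denominator, hence no pole anywhere.
Branch term log(1 - w/(-1/2)): argument at -6 is -11, nonzero, so -6 is not its branch point (a point on a principal cut is still regular for the continued germ).
Branch term sqrt(1 - w/(8/11)): argument at -6 is 37/4, nonzero, so -6 is not its branch point (a point on a principal cut is still regular for the continued germ).
So the germ continues analytically to -6.

The point is a regular point.


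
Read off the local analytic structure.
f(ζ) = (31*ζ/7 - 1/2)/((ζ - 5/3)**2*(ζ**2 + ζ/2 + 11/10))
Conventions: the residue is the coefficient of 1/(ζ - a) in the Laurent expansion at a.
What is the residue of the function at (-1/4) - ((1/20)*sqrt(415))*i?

The factor ζ**2 + ζ/2 + 11/10 splits as (ζ - a)(ζ - a') with a = (-1/4) - ((1/20)*sqrt(415))*i, a' = (-1/4) + ((1/20)*sqrt(415))*i. At the order-1 pole a set g(ζ) = (ζ - a)*f(ζ) = [(31*ζ/7 - 1/2)/(ζ - 5/3)**2] / (ζ - a').
Simple pole: residue = g(a) at a = (-1/4) - ((1/20)*sqrt(415))*i, which is (312615/2516864) - ((4955445/208899712)*sqrt(415))*i.

The residue is (312615/2516864) - ((4955445/208899712)*sqrt(415))*i.


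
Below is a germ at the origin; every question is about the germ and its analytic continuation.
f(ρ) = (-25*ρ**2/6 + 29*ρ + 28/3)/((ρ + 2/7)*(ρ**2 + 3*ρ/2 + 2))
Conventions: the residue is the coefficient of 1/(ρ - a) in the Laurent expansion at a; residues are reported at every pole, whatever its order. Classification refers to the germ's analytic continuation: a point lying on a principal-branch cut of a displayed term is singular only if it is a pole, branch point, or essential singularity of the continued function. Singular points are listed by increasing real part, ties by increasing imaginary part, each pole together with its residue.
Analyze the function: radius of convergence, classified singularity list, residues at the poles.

Denominator factor (ρ + 2/7): pole of order 1 at -2/7, modulus 2/7.
Denominator factor (ρ**2 + 3*ρ/2 + 2): discriminant -23/4, complex-conjugate roots (-3/4) + ((1/4)*sqrt(23))*i and (-3/4) - ((1/4)*sqrt(23))*i; poles of order 1, moduli sqrt(2) and sqrt(2).
The radius of convergence is the smallest modulus among the singular points: 2/7.
The factor ρ**2 + 3*ρ/2 + 2 splits as (ρ - a)(ρ - a') with a = (-3/4) - ((1/4)*sqrt(23))*i, a' = (-3/4) + ((1/4)*sqrt(23))*i. At the order-1 pole a set g(ρ) = (ρ - a)*f(ρ) = [(-25*ρ**2/6 + 29*ρ + 28/3)/(ρ + 2/7)] / (ρ - a').
Simple pole: residue = g(a) at a = (-3/4) - ((1/4)*sqrt(23))*i, which is (-2233/972) + ((64379/22356)*sqrt(23))*i.
The factor ρ**2 + 3*ρ/2 + 2 splits as (ρ - a)(ρ - a') with a = (-3/4) + ((1/4)*sqrt(23))*i, a' = (-3/4) - ((1/4)*sqrt(23))*i. At the order-1 pole a set g(ρ) = (ρ - a)*f(ρ) = [(-25*ρ**2/6 + 29*ρ + 28/3)/(ρ + 2/7)] / (ρ - a').
Simple pole: residue = g(a) at a = (-3/4) + ((1/4)*sqrt(23))*i, which is (-2233/972) - ((64379/22356)*sqrt(23))*i.
At the order-1 pole -2/7 set g(ρ) = (ρ - (-2/7))*f(ρ) = (-25*ρ**2/6 + 29*ρ + 28/3)/(ρ**2 + 3*ρ/2 + 2).
Simple pole: residue = g(a) at a = -2/7, which is 104/243.
List the singular points by increasing real part (a conjugate pair: the negative imaginary part first).

Radius of convergence at 0: 2/7.
At (-3/4) - ((1/4)*sqrt(23))*i: a pole of order 1; residue (-2233/972) + ((64379/22356)*sqrt(23))*i.
At (-3/4) + ((1/4)*sqrt(23))*i: a pole of order 1; residue (-2233/972) - ((64379/22356)*sqrt(23))*i.
At -2/7: a pole of order 1; residue 104/243.


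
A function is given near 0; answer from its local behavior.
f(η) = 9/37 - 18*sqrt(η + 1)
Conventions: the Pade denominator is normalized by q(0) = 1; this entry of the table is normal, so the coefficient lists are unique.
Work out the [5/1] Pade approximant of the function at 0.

Taylor coefficients needed (expand at 0): a_0 = -657/37, a_1 = -9, a_2 = 9/4, a_3 = -9/8, a_4 = 45/64, a_5 = -63/128, a_6 = 189/512.
Write the denominator as Q(η) = 1 + q1*η. Requiring Q*f - P = O(η^7) with deg P <= 5 kills the coefficients of η^6..η^6 in Q*f:
  η^6: a_6 + q1*a_5 = 0, i.e. 189/512 + (-63/128)*q1 = 0.
Solving this linear system: q1 = 3/4.
The numerator is Q*f truncated at degree 5: P0 = a_0 = -657/37; P1 = a_1 + q1*a_0 = -3303/148; P2 = a_2 + q1*a_1 = -9/2; P3 = a_3 + q1*a_2 = 9/16; P4 = a_4 + q1*a_3 = -9/64; P5 = a_5 + q1*a_4 = 9/256.

The Pade approximant has numerator coefficients [-657/37, -3303/148, -9/2, 9/16, -9/64, 9/256]; denominator coefficients [1, 3/4].


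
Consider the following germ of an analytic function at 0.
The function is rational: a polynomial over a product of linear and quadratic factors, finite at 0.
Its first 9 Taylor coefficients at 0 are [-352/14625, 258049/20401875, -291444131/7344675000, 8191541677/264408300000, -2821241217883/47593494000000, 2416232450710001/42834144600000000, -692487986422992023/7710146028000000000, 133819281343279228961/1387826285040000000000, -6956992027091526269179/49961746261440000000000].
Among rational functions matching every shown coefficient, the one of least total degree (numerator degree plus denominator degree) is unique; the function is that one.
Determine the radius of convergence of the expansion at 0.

The radius of convergence is -1/8 + (1/88)*sqrt(6457).

No rational of total degree below 7 reproduces all 9 coefficients; solving the [2/5] Pade equations on them gives f(n) = (5*n**2/8 + 29*n/31 + 32/13)/((n + 5)**3*(n**2 - n/4 - 9/11)), whose expansion matches every shown term.
Denominator factor (n + 5)^3: pole of order 3 at -5, modulus 5.
Denominator factor (n**2 - n/4 - 9/11): discriminant 587/176, real irrational roots 1/8 + (1/88)*sqrt(6457) and 1/8 - (1/88)*sqrt(6457); poles of order 1, moduli 1/8 + (1/88)*sqrt(6457) and -1/8 + (1/88)*sqrt(6457).
The radius of convergence is the smallest modulus among the singular points: -1/8 + (1/88)*sqrt(6457).


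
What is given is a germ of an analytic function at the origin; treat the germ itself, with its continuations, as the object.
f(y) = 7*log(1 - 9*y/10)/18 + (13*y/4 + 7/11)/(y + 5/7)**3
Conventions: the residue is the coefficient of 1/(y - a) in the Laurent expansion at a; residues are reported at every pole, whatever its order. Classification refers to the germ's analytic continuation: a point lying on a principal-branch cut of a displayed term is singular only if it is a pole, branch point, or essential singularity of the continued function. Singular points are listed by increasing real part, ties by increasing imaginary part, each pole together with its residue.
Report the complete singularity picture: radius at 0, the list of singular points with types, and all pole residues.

Denominator factor (y + 5/7)^3: pole of order 3 at -5/7, modulus 5/7.
Branch term (7/18)*log(1 - y/(10/9)): its argument vanishes at y = 10/9, a logarithmic branch point, modulus 10/9.
The radius of convergence is the smallest modulus among the singular points: 5/7.
The branch term is analytic at -5/7 and contributes nothing to the residue; only the rational part matters.
At the order-3 pole -5/7 set g(y) = (y - (-5/7))^3*(rational part) = 13*y/4 + 7/11.
Order-3 pole: residue = g''(a)/2; g''(-5/7) = 0, so the residue is 0.
List the singular points by increasing real part (a conjugate pair: the negative imaginary part first).

Radius of convergence at 0: 5/7.
At -5/7: a pole of order 3; residue 0.
At 10/9: a logarithmic branch point.


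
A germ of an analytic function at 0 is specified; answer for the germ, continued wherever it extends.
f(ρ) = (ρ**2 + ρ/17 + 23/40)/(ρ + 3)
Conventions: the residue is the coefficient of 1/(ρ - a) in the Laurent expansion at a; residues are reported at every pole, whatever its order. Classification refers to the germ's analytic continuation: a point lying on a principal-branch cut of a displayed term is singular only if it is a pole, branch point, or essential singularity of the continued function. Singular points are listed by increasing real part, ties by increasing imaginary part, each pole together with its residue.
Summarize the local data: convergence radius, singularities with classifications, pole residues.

Denominator factor (ρ + 3): pole of order 1 at -3, modulus 3.
The radius of convergence is the smallest modulus among the singular points: 3.
At the order-1 pole -3 set g(ρ) = (ρ - (-3))*f(ρ) = ρ**2 + ρ/17 + 23/40.
Simple pole: residue = g(a) at a = -3, which is 6391/680.

Radius of convergence at 0: 3.
At -3: a pole of order 1; residue 6391/680.


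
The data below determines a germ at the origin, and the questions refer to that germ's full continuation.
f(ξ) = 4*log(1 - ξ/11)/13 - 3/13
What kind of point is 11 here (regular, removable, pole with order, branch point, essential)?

The term (4/13)*log(1 - ξ/(11)) has argument 1 - 11/(11) = 0 at 11: a logarithmic (infinitely-sheeted) branch point; the remaining terms are analytic or single-valued there.

The point is a logarithmic branch point.


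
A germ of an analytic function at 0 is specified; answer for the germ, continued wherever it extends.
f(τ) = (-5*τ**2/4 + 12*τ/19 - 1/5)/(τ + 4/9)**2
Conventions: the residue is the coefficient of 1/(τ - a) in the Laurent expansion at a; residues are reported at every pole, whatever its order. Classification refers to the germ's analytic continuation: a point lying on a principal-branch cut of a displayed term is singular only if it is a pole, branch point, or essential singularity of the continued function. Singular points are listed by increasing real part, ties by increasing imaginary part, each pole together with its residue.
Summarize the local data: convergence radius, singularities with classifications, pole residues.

Denominator factor (τ + 4/9)^2: pole of order 2 at -4/9, modulus 4/9.
The radius of convergence is the smallest modulus among the singular points: 4/9.
At the order-2 pole -4/9 set g(τ) = (τ - (-4/9))^2*f(τ) = -5*τ**2/4 + 12*τ/19 - 1/5.
Order-2 pole: residue = g'(a); g'(-4/9) = 298/171, so the residue is 298/171.

Radius of convergence at 0: 4/9.
At -4/9: a pole of order 2; residue 298/171.


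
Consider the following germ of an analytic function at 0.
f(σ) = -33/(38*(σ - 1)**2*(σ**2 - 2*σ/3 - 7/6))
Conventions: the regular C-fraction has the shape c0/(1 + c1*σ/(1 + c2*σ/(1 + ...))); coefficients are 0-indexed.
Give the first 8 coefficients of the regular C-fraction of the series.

Taylor coefficients (expand at 0): a_0 = 99/133, a_1 = 990/931, a_2 = 14751/6517, a_3 = 118404/45619, a_4 = 1334421/319333, a_5 = 9618642/2235331, a_6 = 99101871/15647317, a_7 = 659821536/109531219.
c0 = a_0 = 99/133. Peel one level at a time: if S = 1 + c*σ/S' with S'(0) = 1, then c is the σ-coefficient of S and S' = c*σ/(S - 1).
S_1 = c0/f = 1 + (-10/7)*σ + (-1)*σ^2 + ...; c1 = -10/7.
S_2 = c1*σ/(S_1 - 1) = 1 + (-7/10)*σ + (209/100)*σ^2 + ...; c2 = -7/10.
S_3 = c2*σ/(S_2 - 1) = 1 + (209/70)*σ + (214/49)*σ^2 + ...; c3 = 209/70.
S_4 = c3*σ/(S_3 - 1) = 1 + (-2140/1463)*σ + (-23920/43681)*σ^2 + ...; c4 = -2140/1463.
S_5 = c4*σ/(S_4 - 1) = 1 + (-8372/22363)*σ + (378/11449)*σ^2 + ...; c5 = -8372/22363.
S_6 = c5*σ/(S_5 - 1) = 1 + (5643/63986)*σ + (16929/357604)*σ^2 + ...; c6 = 5643/63986.
S_7 = c6*σ/(S_6 - 1) = 1 + (-321/598)*σ + ...; c7 = -321/598.

The regular C-fraction coefficients are [99/133, -10/7, -7/10, 209/70, -2140/1463, -8372/22363, 5643/63986, -321/598].


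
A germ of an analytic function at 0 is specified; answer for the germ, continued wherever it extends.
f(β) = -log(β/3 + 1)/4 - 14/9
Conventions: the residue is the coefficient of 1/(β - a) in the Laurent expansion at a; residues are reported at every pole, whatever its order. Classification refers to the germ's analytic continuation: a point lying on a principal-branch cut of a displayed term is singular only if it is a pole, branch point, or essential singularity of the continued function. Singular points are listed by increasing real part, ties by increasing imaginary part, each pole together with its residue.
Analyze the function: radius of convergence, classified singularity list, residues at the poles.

Radius of convergence at 0: 3.
At -3: a logarithmic branch point.

Branch term (-1/4)*log(1 - β/(-3)): its argument vanishes at β = -3, a logarithmic branch point, modulus 3.
The radius of convergence is the smallest modulus among the singular points: 3.
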